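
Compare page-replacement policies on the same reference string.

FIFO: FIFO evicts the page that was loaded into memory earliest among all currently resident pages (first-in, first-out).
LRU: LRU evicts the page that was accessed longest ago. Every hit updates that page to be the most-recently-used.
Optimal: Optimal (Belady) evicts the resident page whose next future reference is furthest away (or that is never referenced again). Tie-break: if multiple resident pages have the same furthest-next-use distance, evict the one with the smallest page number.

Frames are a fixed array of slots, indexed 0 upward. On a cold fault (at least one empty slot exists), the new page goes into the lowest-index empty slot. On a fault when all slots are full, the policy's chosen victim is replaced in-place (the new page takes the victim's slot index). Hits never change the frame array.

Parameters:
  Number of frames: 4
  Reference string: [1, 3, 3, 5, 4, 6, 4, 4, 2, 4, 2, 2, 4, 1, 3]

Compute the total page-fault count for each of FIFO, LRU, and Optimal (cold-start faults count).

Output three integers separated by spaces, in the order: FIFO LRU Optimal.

--- FIFO ---
  step 0: ref 1 -> FAULT, frames=[1,-,-,-] (faults so far: 1)
  step 1: ref 3 -> FAULT, frames=[1,3,-,-] (faults so far: 2)
  step 2: ref 3 -> HIT, frames=[1,3,-,-] (faults so far: 2)
  step 3: ref 5 -> FAULT, frames=[1,3,5,-] (faults so far: 3)
  step 4: ref 4 -> FAULT, frames=[1,3,5,4] (faults so far: 4)
  step 5: ref 6 -> FAULT, evict 1, frames=[6,3,5,4] (faults so far: 5)
  step 6: ref 4 -> HIT, frames=[6,3,5,4] (faults so far: 5)
  step 7: ref 4 -> HIT, frames=[6,3,5,4] (faults so far: 5)
  step 8: ref 2 -> FAULT, evict 3, frames=[6,2,5,4] (faults so far: 6)
  step 9: ref 4 -> HIT, frames=[6,2,5,4] (faults so far: 6)
  step 10: ref 2 -> HIT, frames=[6,2,5,4] (faults so far: 6)
  step 11: ref 2 -> HIT, frames=[6,2,5,4] (faults so far: 6)
  step 12: ref 4 -> HIT, frames=[6,2,5,4] (faults so far: 6)
  step 13: ref 1 -> FAULT, evict 5, frames=[6,2,1,4] (faults so far: 7)
  step 14: ref 3 -> FAULT, evict 4, frames=[6,2,1,3] (faults so far: 8)
  FIFO total faults: 8
--- LRU ---
  step 0: ref 1 -> FAULT, frames=[1,-,-,-] (faults so far: 1)
  step 1: ref 3 -> FAULT, frames=[1,3,-,-] (faults so far: 2)
  step 2: ref 3 -> HIT, frames=[1,3,-,-] (faults so far: 2)
  step 3: ref 5 -> FAULT, frames=[1,3,5,-] (faults so far: 3)
  step 4: ref 4 -> FAULT, frames=[1,3,5,4] (faults so far: 4)
  step 5: ref 6 -> FAULT, evict 1, frames=[6,3,5,4] (faults so far: 5)
  step 6: ref 4 -> HIT, frames=[6,3,5,4] (faults so far: 5)
  step 7: ref 4 -> HIT, frames=[6,3,5,4] (faults so far: 5)
  step 8: ref 2 -> FAULT, evict 3, frames=[6,2,5,4] (faults so far: 6)
  step 9: ref 4 -> HIT, frames=[6,2,5,4] (faults so far: 6)
  step 10: ref 2 -> HIT, frames=[6,2,5,4] (faults so far: 6)
  step 11: ref 2 -> HIT, frames=[6,2,5,4] (faults so far: 6)
  step 12: ref 4 -> HIT, frames=[6,2,5,4] (faults so far: 6)
  step 13: ref 1 -> FAULT, evict 5, frames=[6,2,1,4] (faults so far: 7)
  step 14: ref 3 -> FAULT, evict 6, frames=[3,2,1,4] (faults so far: 8)
  LRU total faults: 8
--- Optimal ---
  step 0: ref 1 -> FAULT, frames=[1,-,-,-] (faults so far: 1)
  step 1: ref 3 -> FAULT, frames=[1,3,-,-] (faults so far: 2)
  step 2: ref 3 -> HIT, frames=[1,3,-,-] (faults so far: 2)
  step 3: ref 5 -> FAULT, frames=[1,3,5,-] (faults so far: 3)
  step 4: ref 4 -> FAULT, frames=[1,3,5,4] (faults so far: 4)
  step 5: ref 6 -> FAULT, evict 5, frames=[1,3,6,4] (faults so far: 5)
  step 6: ref 4 -> HIT, frames=[1,3,6,4] (faults so far: 5)
  step 7: ref 4 -> HIT, frames=[1,3,6,4] (faults so far: 5)
  step 8: ref 2 -> FAULT, evict 6, frames=[1,3,2,4] (faults so far: 6)
  step 9: ref 4 -> HIT, frames=[1,3,2,4] (faults so far: 6)
  step 10: ref 2 -> HIT, frames=[1,3,2,4] (faults so far: 6)
  step 11: ref 2 -> HIT, frames=[1,3,2,4] (faults so far: 6)
  step 12: ref 4 -> HIT, frames=[1,3,2,4] (faults so far: 6)
  step 13: ref 1 -> HIT, frames=[1,3,2,4] (faults so far: 6)
  step 14: ref 3 -> HIT, frames=[1,3,2,4] (faults so far: 6)
  Optimal total faults: 6

Answer: 8 8 6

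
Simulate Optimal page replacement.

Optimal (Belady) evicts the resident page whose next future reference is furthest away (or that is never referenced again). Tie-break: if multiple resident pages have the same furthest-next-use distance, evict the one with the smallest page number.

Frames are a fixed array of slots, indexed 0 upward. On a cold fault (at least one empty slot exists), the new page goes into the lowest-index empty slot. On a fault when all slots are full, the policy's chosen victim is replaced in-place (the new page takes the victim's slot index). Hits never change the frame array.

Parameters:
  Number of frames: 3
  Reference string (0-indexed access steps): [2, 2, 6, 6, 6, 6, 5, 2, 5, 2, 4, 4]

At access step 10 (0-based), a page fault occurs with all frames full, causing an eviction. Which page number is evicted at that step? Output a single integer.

Step 0: ref 2 -> FAULT, frames=[2,-,-]
Step 1: ref 2 -> HIT, frames=[2,-,-]
Step 2: ref 6 -> FAULT, frames=[2,6,-]
Step 3: ref 6 -> HIT, frames=[2,6,-]
Step 4: ref 6 -> HIT, frames=[2,6,-]
Step 5: ref 6 -> HIT, frames=[2,6,-]
Step 6: ref 5 -> FAULT, frames=[2,6,5]
Step 7: ref 2 -> HIT, frames=[2,6,5]
Step 8: ref 5 -> HIT, frames=[2,6,5]
Step 9: ref 2 -> HIT, frames=[2,6,5]
Step 10: ref 4 -> FAULT, evict 2, frames=[4,6,5]
At step 10: evicted page 2

Answer: 2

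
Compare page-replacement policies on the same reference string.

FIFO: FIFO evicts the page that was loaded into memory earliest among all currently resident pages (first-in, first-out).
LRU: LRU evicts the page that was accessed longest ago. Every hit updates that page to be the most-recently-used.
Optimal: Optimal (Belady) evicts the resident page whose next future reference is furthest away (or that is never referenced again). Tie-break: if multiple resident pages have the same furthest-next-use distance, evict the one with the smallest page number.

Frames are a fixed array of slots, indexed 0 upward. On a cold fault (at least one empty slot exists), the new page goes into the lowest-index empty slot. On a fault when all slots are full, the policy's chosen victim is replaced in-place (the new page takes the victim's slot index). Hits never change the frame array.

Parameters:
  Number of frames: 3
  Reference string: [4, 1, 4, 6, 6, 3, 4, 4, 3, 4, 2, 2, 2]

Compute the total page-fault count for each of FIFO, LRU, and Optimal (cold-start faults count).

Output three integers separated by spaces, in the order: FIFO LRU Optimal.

--- FIFO ---
  step 0: ref 4 -> FAULT, frames=[4,-,-] (faults so far: 1)
  step 1: ref 1 -> FAULT, frames=[4,1,-] (faults so far: 2)
  step 2: ref 4 -> HIT, frames=[4,1,-] (faults so far: 2)
  step 3: ref 6 -> FAULT, frames=[4,1,6] (faults so far: 3)
  step 4: ref 6 -> HIT, frames=[4,1,6] (faults so far: 3)
  step 5: ref 3 -> FAULT, evict 4, frames=[3,1,6] (faults so far: 4)
  step 6: ref 4 -> FAULT, evict 1, frames=[3,4,6] (faults so far: 5)
  step 7: ref 4 -> HIT, frames=[3,4,6] (faults so far: 5)
  step 8: ref 3 -> HIT, frames=[3,4,6] (faults so far: 5)
  step 9: ref 4 -> HIT, frames=[3,4,6] (faults so far: 5)
  step 10: ref 2 -> FAULT, evict 6, frames=[3,4,2] (faults so far: 6)
  step 11: ref 2 -> HIT, frames=[3,4,2] (faults so far: 6)
  step 12: ref 2 -> HIT, frames=[3,4,2] (faults so far: 6)
  FIFO total faults: 6
--- LRU ---
  step 0: ref 4 -> FAULT, frames=[4,-,-] (faults so far: 1)
  step 1: ref 1 -> FAULT, frames=[4,1,-] (faults so far: 2)
  step 2: ref 4 -> HIT, frames=[4,1,-] (faults so far: 2)
  step 3: ref 6 -> FAULT, frames=[4,1,6] (faults so far: 3)
  step 4: ref 6 -> HIT, frames=[4,1,6] (faults so far: 3)
  step 5: ref 3 -> FAULT, evict 1, frames=[4,3,6] (faults so far: 4)
  step 6: ref 4 -> HIT, frames=[4,3,6] (faults so far: 4)
  step 7: ref 4 -> HIT, frames=[4,3,6] (faults so far: 4)
  step 8: ref 3 -> HIT, frames=[4,3,6] (faults so far: 4)
  step 9: ref 4 -> HIT, frames=[4,3,6] (faults so far: 4)
  step 10: ref 2 -> FAULT, evict 6, frames=[4,3,2] (faults so far: 5)
  step 11: ref 2 -> HIT, frames=[4,3,2] (faults so far: 5)
  step 12: ref 2 -> HIT, frames=[4,3,2] (faults so far: 5)
  LRU total faults: 5
--- Optimal ---
  step 0: ref 4 -> FAULT, frames=[4,-,-] (faults so far: 1)
  step 1: ref 1 -> FAULT, frames=[4,1,-] (faults so far: 2)
  step 2: ref 4 -> HIT, frames=[4,1,-] (faults so far: 2)
  step 3: ref 6 -> FAULT, frames=[4,1,6] (faults so far: 3)
  step 4: ref 6 -> HIT, frames=[4,1,6] (faults so far: 3)
  step 5: ref 3 -> FAULT, evict 1, frames=[4,3,6] (faults so far: 4)
  step 6: ref 4 -> HIT, frames=[4,3,6] (faults so far: 4)
  step 7: ref 4 -> HIT, frames=[4,3,6] (faults so far: 4)
  step 8: ref 3 -> HIT, frames=[4,3,6] (faults so far: 4)
  step 9: ref 4 -> HIT, frames=[4,3,6] (faults so far: 4)
  step 10: ref 2 -> FAULT, evict 3, frames=[4,2,6] (faults so far: 5)
  step 11: ref 2 -> HIT, frames=[4,2,6] (faults so far: 5)
  step 12: ref 2 -> HIT, frames=[4,2,6] (faults so far: 5)
  Optimal total faults: 5

Answer: 6 5 5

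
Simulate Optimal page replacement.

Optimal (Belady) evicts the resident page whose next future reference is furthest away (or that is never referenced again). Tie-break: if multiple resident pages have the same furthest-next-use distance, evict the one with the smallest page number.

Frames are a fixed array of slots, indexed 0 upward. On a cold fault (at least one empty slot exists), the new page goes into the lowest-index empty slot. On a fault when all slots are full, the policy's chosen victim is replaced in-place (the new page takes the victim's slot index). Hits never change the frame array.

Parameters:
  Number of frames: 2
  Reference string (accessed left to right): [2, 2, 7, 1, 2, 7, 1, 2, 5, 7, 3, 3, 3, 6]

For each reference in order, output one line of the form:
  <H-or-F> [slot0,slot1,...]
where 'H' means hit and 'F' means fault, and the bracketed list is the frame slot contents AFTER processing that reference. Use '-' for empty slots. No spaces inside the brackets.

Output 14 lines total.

F [2,-]
H [2,-]
F [2,7]
F [2,1]
H [2,1]
F [7,1]
H [7,1]
F [7,2]
F [7,5]
H [7,5]
F [7,3]
H [7,3]
H [7,3]
F [7,6]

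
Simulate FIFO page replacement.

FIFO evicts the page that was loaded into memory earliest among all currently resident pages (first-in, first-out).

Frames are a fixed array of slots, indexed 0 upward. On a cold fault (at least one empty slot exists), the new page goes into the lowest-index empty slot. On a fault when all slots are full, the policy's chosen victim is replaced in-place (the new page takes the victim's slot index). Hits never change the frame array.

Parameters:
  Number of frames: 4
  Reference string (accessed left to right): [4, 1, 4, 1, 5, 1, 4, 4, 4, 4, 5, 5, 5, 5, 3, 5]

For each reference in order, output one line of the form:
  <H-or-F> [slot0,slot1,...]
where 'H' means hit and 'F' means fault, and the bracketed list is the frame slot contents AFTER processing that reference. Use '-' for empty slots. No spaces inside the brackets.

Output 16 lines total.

F [4,-,-,-]
F [4,1,-,-]
H [4,1,-,-]
H [4,1,-,-]
F [4,1,5,-]
H [4,1,5,-]
H [4,1,5,-]
H [4,1,5,-]
H [4,1,5,-]
H [4,1,5,-]
H [4,1,5,-]
H [4,1,5,-]
H [4,1,5,-]
H [4,1,5,-]
F [4,1,5,3]
H [4,1,5,3]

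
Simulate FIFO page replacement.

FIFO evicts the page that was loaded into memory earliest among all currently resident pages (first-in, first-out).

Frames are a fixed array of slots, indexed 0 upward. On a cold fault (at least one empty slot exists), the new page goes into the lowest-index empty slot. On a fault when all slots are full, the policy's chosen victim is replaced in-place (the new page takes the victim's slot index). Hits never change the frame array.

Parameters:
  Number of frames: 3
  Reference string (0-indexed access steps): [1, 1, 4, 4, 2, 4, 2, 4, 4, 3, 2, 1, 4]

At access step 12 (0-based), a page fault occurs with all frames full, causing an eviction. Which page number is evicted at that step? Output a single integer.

Answer: 2

Derivation:
Step 0: ref 1 -> FAULT, frames=[1,-,-]
Step 1: ref 1 -> HIT, frames=[1,-,-]
Step 2: ref 4 -> FAULT, frames=[1,4,-]
Step 3: ref 4 -> HIT, frames=[1,4,-]
Step 4: ref 2 -> FAULT, frames=[1,4,2]
Step 5: ref 4 -> HIT, frames=[1,4,2]
Step 6: ref 2 -> HIT, frames=[1,4,2]
Step 7: ref 4 -> HIT, frames=[1,4,2]
Step 8: ref 4 -> HIT, frames=[1,4,2]
Step 9: ref 3 -> FAULT, evict 1, frames=[3,4,2]
Step 10: ref 2 -> HIT, frames=[3,4,2]
Step 11: ref 1 -> FAULT, evict 4, frames=[3,1,2]
Step 12: ref 4 -> FAULT, evict 2, frames=[3,1,4]
At step 12: evicted page 2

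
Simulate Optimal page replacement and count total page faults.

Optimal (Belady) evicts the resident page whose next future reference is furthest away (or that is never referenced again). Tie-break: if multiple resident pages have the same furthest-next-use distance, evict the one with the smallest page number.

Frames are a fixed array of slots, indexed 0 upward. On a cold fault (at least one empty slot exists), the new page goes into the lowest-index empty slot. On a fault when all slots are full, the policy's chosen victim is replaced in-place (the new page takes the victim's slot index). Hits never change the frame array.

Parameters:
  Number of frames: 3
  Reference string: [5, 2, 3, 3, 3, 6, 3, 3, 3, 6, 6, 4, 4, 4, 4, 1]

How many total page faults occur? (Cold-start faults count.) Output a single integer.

Answer: 6

Derivation:
Step 0: ref 5 → FAULT, frames=[5,-,-]
Step 1: ref 2 → FAULT, frames=[5,2,-]
Step 2: ref 3 → FAULT, frames=[5,2,3]
Step 3: ref 3 → HIT, frames=[5,2,3]
Step 4: ref 3 → HIT, frames=[5,2,3]
Step 5: ref 6 → FAULT (evict 2), frames=[5,6,3]
Step 6: ref 3 → HIT, frames=[5,6,3]
Step 7: ref 3 → HIT, frames=[5,6,3]
Step 8: ref 3 → HIT, frames=[5,6,3]
Step 9: ref 6 → HIT, frames=[5,6,3]
Step 10: ref 6 → HIT, frames=[5,6,3]
Step 11: ref 4 → FAULT (evict 3), frames=[5,6,4]
Step 12: ref 4 → HIT, frames=[5,6,4]
Step 13: ref 4 → HIT, frames=[5,6,4]
Step 14: ref 4 → HIT, frames=[5,6,4]
Step 15: ref 1 → FAULT (evict 4), frames=[5,6,1]
Total faults: 6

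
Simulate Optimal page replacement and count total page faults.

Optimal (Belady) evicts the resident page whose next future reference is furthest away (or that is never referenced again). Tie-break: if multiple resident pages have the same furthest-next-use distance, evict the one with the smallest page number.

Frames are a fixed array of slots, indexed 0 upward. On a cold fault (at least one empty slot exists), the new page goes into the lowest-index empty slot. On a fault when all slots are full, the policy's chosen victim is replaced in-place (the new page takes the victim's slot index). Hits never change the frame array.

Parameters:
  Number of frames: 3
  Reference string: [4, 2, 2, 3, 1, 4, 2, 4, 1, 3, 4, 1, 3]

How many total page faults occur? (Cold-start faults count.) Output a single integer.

Answer: 5

Derivation:
Step 0: ref 4 → FAULT, frames=[4,-,-]
Step 1: ref 2 → FAULT, frames=[4,2,-]
Step 2: ref 2 → HIT, frames=[4,2,-]
Step 3: ref 3 → FAULT, frames=[4,2,3]
Step 4: ref 1 → FAULT (evict 3), frames=[4,2,1]
Step 5: ref 4 → HIT, frames=[4,2,1]
Step 6: ref 2 → HIT, frames=[4,2,1]
Step 7: ref 4 → HIT, frames=[4,2,1]
Step 8: ref 1 → HIT, frames=[4,2,1]
Step 9: ref 3 → FAULT (evict 2), frames=[4,3,1]
Step 10: ref 4 → HIT, frames=[4,3,1]
Step 11: ref 1 → HIT, frames=[4,3,1]
Step 12: ref 3 → HIT, frames=[4,3,1]
Total faults: 5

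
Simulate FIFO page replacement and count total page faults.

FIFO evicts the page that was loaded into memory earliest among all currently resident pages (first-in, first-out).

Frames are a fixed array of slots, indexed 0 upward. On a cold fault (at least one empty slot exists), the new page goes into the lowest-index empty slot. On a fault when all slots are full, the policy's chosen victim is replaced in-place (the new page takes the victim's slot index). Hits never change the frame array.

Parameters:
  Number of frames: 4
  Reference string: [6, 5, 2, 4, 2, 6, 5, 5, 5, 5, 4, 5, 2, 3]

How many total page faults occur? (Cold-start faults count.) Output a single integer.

Answer: 5

Derivation:
Step 0: ref 6 → FAULT, frames=[6,-,-,-]
Step 1: ref 5 → FAULT, frames=[6,5,-,-]
Step 2: ref 2 → FAULT, frames=[6,5,2,-]
Step 3: ref 4 → FAULT, frames=[6,5,2,4]
Step 4: ref 2 → HIT, frames=[6,5,2,4]
Step 5: ref 6 → HIT, frames=[6,5,2,4]
Step 6: ref 5 → HIT, frames=[6,5,2,4]
Step 7: ref 5 → HIT, frames=[6,5,2,4]
Step 8: ref 5 → HIT, frames=[6,5,2,4]
Step 9: ref 5 → HIT, frames=[6,5,2,4]
Step 10: ref 4 → HIT, frames=[6,5,2,4]
Step 11: ref 5 → HIT, frames=[6,5,2,4]
Step 12: ref 2 → HIT, frames=[6,5,2,4]
Step 13: ref 3 → FAULT (evict 6), frames=[3,5,2,4]
Total faults: 5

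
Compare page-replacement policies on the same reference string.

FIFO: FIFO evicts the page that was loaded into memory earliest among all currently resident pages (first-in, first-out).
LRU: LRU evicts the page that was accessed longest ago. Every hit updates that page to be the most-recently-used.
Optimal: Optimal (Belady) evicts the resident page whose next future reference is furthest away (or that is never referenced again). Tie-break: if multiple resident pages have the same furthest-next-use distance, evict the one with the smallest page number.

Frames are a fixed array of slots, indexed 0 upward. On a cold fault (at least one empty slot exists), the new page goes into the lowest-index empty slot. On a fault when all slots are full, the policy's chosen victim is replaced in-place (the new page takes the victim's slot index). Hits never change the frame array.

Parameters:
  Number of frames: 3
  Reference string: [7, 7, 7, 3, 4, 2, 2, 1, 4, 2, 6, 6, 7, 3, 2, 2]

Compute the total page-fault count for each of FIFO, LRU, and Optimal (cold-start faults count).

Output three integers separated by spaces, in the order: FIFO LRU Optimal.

--- FIFO ---
  step 0: ref 7 -> FAULT, frames=[7,-,-] (faults so far: 1)
  step 1: ref 7 -> HIT, frames=[7,-,-] (faults so far: 1)
  step 2: ref 7 -> HIT, frames=[7,-,-] (faults so far: 1)
  step 3: ref 3 -> FAULT, frames=[7,3,-] (faults so far: 2)
  step 4: ref 4 -> FAULT, frames=[7,3,4] (faults so far: 3)
  step 5: ref 2 -> FAULT, evict 7, frames=[2,3,4] (faults so far: 4)
  step 6: ref 2 -> HIT, frames=[2,3,4] (faults so far: 4)
  step 7: ref 1 -> FAULT, evict 3, frames=[2,1,4] (faults so far: 5)
  step 8: ref 4 -> HIT, frames=[2,1,4] (faults so far: 5)
  step 9: ref 2 -> HIT, frames=[2,1,4] (faults so far: 5)
  step 10: ref 6 -> FAULT, evict 4, frames=[2,1,6] (faults so far: 6)
  step 11: ref 6 -> HIT, frames=[2,1,6] (faults so far: 6)
  step 12: ref 7 -> FAULT, evict 2, frames=[7,1,6] (faults so far: 7)
  step 13: ref 3 -> FAULT, evict 1, frames=[7,3,6] (faults so far: 8)
  step 14: ref 2 -> FAULT, evict 6, frames=[7,3,2] (faults so far: 9)
  step 15: ref 2 -> HIT, frames=[7,3,2] (faults so far: 9)
  FIFO total faults: 9
--- LRU ---
  step 0: ref 7 -> FAULT, frames=[7,-,-] (faults so far: 1)
  step 1: ref 7 -> HIT, frames=[7,-,-] (faults so far: 1)
  step 2: ref 7 -> HIT, frames=[7,-,-] (faults so far: 1)
  step 3: ref 3 -> FAULT, frames=[7,3,-] (faults so far: 2)
  step 4: ref 4 -> FAULT, frames=[7,3,4] (faults so far: 3)
  step 5: ref 2 -> FAULT, evict 7, frames=[2,3,4] (faults so far: 4)
  step 6: ref 2 -> HIT, frames=[2,3,4] (faults so far: 4)
  step 7: ref 1 -> FAULT, evict 3, frames=[2,1,4] (faults so far: 5)
  step 8: ref 4 -> HIT, frames=[2,1,4] (faults so far: 5)
  step 9: ref 2 -> HIT, frames=[2,1,4] (faults so far: 5)
  step 10: ref 6 -> FAULT, evict 1, frames=[2,6,4] (faults so far: 6)
  step 11: ref 6 -> HIT, frames=[2,6,4] (faults so far: 6)
  step 12: ref 7 -> FAULT, evict 4, frames=[2,6,7] (faults so far: 7)
  step 13: ref 3 -> FAULT, evict 2, frames=[3,6,7] (faults so far: 8)
  step 14: ref 2 -> FAULT, evict 6, frames=[3,2,7] (faults so far: 9)
  step 15: ref 2 -> HIT, frames=[3,2,7] (faults so far: 9)
  LRU total faults: 9
--- Optimal ---
  step 0: ref 7 -> FAULT, frames=[7,-,-] (faults so far: 1)
  step 1: ref 7 -> HIT, frames=[7,-,-] (faults so far: 1)
  step 2: ref 7 -> HIT, frames=[7,-,-] (faults so far: 1)
  step 3: ref 3 -> FAULT, frames=[7,3,-] (faults so far: 2)
  step 4: ref 4 -> FAULT, frames=[7,3,4] (faults so far: 3)
  step 5: ref 2 -> FAULT, evict 3, frames=[7,2,4] (faults so far: 4)
  step 6: ref 2 -> HIT, frames=[7,2,4] (faults so far: 4)
  step 7: ref 1 -> FAULT, evict 7, frames=[1,2,4] (faults so far: 5)
  step 8: ref 4 -> HIT, frames=[1,2,4] (faults so far: 5)
  step 9: ref 2 -> HIT, frames=[1,2,4] (faults so far: 5)
  step 10: ref 6 -> FAULT, evict 1, frames=[6,2,4] (faults so far: 6)
  step 11: ref 6 -> HIT, frames=[6,2,4] (faults so far: 6)
  step 12: ref 7 -> FAULT, evict 4, frames=[6,2,7] (faults so far: 7)
  step 13: ref 3 -> FAULT, evict 6, frames=[3,2,7] (faults so far: 8)
  step 14: ref 2 -> HIT, frames=[3,2,7] (faults so far: 8)
  step 15: ref 2 -> HIT, frames=[3,2,7] (faults so far: 8)
  Optimal total faults: 8

Answer: 9 9 8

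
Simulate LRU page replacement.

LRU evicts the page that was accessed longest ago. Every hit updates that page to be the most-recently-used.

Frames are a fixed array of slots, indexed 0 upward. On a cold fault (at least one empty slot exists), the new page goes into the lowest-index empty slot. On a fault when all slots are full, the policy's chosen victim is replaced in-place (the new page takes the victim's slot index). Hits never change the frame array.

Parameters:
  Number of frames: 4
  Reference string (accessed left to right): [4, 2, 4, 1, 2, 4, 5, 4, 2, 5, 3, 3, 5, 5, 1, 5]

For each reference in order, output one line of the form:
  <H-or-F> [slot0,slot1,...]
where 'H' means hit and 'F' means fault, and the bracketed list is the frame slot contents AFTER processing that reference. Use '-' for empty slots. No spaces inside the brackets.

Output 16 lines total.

F [4,-,-,-]
F [4,2,-,-]
H [4,2,-,-]
F [4,2,1,-]
H [4,2,1,-]
H [4,2,1,-]
F [4,2,1,5]
H [4,2,1,5]
H [4,2,1,5]
H [4,2,1,5]
F [4,2,3,5]
H [4,2,3,5]
H [4,2,3,5]
H [4,2,3,5]
F [1,2,3,5]
H [1,2,3,5]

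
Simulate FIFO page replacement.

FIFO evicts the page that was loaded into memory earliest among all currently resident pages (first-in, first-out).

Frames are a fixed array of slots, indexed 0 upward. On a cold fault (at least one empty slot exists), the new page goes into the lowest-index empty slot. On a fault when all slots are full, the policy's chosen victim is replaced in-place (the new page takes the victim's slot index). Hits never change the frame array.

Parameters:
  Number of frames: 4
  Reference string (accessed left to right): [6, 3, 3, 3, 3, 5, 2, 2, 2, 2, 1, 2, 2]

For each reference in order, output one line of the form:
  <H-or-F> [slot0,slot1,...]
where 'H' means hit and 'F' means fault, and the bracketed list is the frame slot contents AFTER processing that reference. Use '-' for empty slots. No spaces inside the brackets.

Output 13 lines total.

F [6,-,-,-]
F [6,3,-,-]
H [6,3,-,-]
H [6,3,-,-]
H [6,3,-,-]
F [6,3,5,-]
F [6,3,5,2]
H [6,3,5,2]
H [6,3,5,2]
H [6,3,5,2]
F [1,3,5,2]
H [1,3,5,2]
H [1,3,5,2]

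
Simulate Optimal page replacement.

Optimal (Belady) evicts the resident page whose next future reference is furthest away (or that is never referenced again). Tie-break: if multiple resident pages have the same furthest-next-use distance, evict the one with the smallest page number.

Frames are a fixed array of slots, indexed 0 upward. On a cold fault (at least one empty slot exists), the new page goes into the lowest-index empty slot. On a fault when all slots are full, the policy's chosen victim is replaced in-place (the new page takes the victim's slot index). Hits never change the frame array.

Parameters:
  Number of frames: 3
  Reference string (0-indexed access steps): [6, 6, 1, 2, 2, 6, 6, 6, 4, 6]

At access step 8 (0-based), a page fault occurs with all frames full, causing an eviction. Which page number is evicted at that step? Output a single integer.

Answer: 1

Derivation:
Step 0: ref 6 -> FAULT, frames=[6,-,-]
Step 1: ref 6 -> HIT, frames=[6,-,-]
Step 2: ref 1 -> FAULT, frames=[6,1,-]
Step 3: ref 2 -> FAULT, frames=[6,1,2]
Step 4: ref 2 -> HIT, frames=[6,1,2]
Step 5: ref 6 -> HIT, frames=[6,1,2]
Step 6: ref 6 -> HIT, frames=[6,1,2]
Step 7: ref 6 -> HIT, frames=[6,1,2]
Step 8: ref 4 -> FAULT, evict 1, frames=[6,4,2]
At step 8: evicted page 1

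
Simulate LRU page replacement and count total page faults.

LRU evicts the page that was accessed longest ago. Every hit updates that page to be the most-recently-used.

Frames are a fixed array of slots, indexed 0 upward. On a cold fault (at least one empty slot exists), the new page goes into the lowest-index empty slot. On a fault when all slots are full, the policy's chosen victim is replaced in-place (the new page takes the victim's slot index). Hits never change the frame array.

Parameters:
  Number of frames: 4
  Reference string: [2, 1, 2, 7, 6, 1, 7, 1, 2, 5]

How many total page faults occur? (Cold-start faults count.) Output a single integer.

Answer: 5

Derivation:
Step 0: ref 2 → FAULT, frames=[2,-,-,-]
Step 1: ref 1 → FAULT, frames=[2,1,-,-]
Step 2: ref 2 → HIT, frames=[2,1,-,-]
Step 3: ref 7 → FAULT, frames=[2,1,7,-]
Step 4: ref 6 → FAULT, frames=[2,1,7,6]
Step 5: ref 1 → HIT, frames=[2,1,7,6]
Step 6: ref 7 → HIT, frames=[2,1,7,6]
Step 7: ref 1 → HIT, frames=[2,1,7,6]
Step 8: ref 2 → HIT, frames=[2,1,7,6]
Step 9: ref 5 → FAULT (evict 6), frames=[2,1,7,5]
Total faults: 5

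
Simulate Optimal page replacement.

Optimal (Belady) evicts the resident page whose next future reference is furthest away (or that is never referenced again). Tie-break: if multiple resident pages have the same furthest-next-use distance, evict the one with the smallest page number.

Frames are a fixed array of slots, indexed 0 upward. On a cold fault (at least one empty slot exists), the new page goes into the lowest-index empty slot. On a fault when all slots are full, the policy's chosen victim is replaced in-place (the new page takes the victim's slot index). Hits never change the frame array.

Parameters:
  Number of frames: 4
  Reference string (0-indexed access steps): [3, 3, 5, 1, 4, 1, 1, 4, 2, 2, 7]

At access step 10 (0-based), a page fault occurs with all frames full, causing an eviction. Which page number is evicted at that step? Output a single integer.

Answer: 2

Derivation:
Step 0: ref 3 -> FAULT, frames=[3,-,-,-]
Step 1: ref 3 -> HIT, frames=[3,-,-,-]
Step 2: ref 5 -> FAULT, frames=[3,5,-,-]
Step 3: ref 1 -> FAULT, frames=[3,5,1,-]
Step 4: ref 4 -> FAULT, frames=[3,5,1,4]
Step 5: ref 1 -> HIT, frames=[3,5,1,4]
Step 6: ref 1 -> HIT, frames=[3,5,1,4]
Step 7: ref 4 -> HIT, frames=[3,5,1,4]
Step 8: ref 2 -> FAULT, evict 1, frames=[3,5,2,4]
Step 9: ref 2 -> HIT, frames=[3,5,2,4]
Step 10: ref 7 -> FAULT, evict 2, frames=[3,5,7,4]
At step 10: evicted page 2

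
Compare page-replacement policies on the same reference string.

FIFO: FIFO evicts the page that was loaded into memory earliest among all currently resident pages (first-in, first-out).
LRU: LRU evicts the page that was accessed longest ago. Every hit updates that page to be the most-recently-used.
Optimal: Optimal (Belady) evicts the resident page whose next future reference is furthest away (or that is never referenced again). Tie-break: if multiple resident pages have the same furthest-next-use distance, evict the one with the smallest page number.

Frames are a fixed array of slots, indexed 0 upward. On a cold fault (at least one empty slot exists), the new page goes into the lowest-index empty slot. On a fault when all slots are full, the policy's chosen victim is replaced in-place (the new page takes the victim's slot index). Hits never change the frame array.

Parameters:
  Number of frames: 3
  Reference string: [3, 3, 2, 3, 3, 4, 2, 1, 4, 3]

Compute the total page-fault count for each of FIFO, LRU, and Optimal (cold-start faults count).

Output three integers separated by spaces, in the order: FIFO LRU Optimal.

--- FIFO ---
  step 0: ref 3 -> FAULT, frames=[3,-,-] (faults so far: 1)
  step 1: ref 3 -> HIT, frames=[3,-,-] (faults so far: 1)
  step 2: ref 2 -> FAULT, frames=[3,2,-] (faults so far: 2)
  step 3: ref 3 -> HIT, frames=[3,2,-] (faults so far: 2)
  step 4: ref 3 -> HIT, frames=[3,2,-] (faults so far: 2)
  step 5: ref 4 -> FAULT, frames=[3,2,4] (faults so far: 3)
  step 6: ref 2 -> HIT, frames=[3,2,4] (faults so far: 3)
  step 7: ref 1 -> FAULT, evict 3, frames=[1,2,4] (faults so far: 4)
  step 8: ref 4 -> HIT, frames=[1,2,4] (faults so far: 4)
  step 9: ref 3 -> FAULT, evict 2, frames=[1,3,4] (faults so far: 5)
  FIFO total faults: 5
--- LRU ---
  step 0: ref 3 -> FAULT, frames=[3,-,-] (faults so far: 1)
  step 1: ref 3 -> HIT, frames=[3,-,-] (faults so far: 1)
  step 2: ref 2 -> FAULT, frames=[3,2,-] (faults so far: 2)
  step 3: ref 3 -> HIT, frames=[3,2,-] (faults so far: 2)
  step 4: ref 3 -> HIT, frames=[3,2,-] (faults so far: 2)
  step 5: ref 4 -> FAULT, frames=[3,2,4] (faults so far: 3)
  step 6: ref 2 -> HIT, frames=[3,2,4] (faults so far: 3)
  step 7: ref 1 -> FAULT, evict 3, frames=[1,2,4] (faults so far: 4)
  step 8: ref 4 -> HIT, frames=[1,2,4] (faults so far: 4)
  step 9: ref 3 -> FAULT, evict 2, frames=[1,3,4] (faults so far: 5)
  LRU total faults: 5
--- Optimal ---
  step 0: ref 3 -> FAULT, frames=[3,-,-] (faults so far: 1)
  step 1: ref 3 -> HIT, frames=[3,-,-] (faults so far: 1)
  step 2: ref 2 -> FAULT, frames=[3,2,-] (faults so far: 2)
  step 3: ref 3 -> HIT, frames=[3,2,-] (faults so far: 2)
  step 4: ref 3 -> HIT, frames=[3,2,-] (faults so far: 2)
  step 5: ref 4 -> FAULT, frames=[3,2,4] (faults so far: 3)
  step 6: ref 2 -> HIT, frames=[3,2,4] (faults so far: 3)
  step 7: ref 1 -> FAULT, evict 2, frames=[3,1,4] (faults so far: 4)
  step 8: ref 4 -> HIT, frames=[3,1,4] (faults so far: 4)
  step 9: ref 3 -> HIT, frames=[3,1,4] (faults so far: 4)
  Optimal total faults: 4

Answer: 5 5 4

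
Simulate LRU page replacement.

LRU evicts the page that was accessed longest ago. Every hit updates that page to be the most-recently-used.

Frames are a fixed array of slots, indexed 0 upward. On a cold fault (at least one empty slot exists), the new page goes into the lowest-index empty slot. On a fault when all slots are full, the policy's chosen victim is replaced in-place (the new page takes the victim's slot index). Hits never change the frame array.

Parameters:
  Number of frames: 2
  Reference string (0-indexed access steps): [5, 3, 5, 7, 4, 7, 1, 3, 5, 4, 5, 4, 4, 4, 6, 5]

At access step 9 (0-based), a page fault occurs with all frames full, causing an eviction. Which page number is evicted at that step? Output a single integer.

Step 0: ref 5 -> FAULT, frames=[5,-]
Step 1: ref 3 -> FAULT, frames=[5,3]
Step 2: ref 5 -> HIT, frames=[5,3]
Step 3: ref 7 -> FAULT, evict 3, frames=[5,7]
Step 4: ref 4 -> FAULT, evict 5, frames=[4,7]
Step 5: ref 7 -> HIT, frames=[4,7]
Step 6: ref 1 -> FAULT, evict 4, frames=[1,7]
Step 7: ref 3 -> FAULT, evict 7, frames=[1,3]
Step 8: ref 5 -> FAULT, evict 1, frames=[5,3]
Step 9: ref 4 -> FAULT, evict 3, frames=[5,4]
At step 9: evicted page 3

Answer: 3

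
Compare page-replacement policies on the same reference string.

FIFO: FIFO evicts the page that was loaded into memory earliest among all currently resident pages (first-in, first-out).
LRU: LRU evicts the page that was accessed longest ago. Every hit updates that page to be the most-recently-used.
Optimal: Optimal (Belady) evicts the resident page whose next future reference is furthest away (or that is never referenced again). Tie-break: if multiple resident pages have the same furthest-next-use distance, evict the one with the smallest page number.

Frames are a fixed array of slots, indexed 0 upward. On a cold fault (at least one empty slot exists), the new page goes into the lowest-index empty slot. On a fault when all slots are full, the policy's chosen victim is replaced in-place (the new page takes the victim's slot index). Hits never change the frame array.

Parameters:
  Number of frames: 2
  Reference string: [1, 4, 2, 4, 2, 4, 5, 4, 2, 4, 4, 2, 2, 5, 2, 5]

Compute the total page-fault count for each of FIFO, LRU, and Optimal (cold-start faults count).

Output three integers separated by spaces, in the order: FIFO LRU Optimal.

Answer: 7 6 6

Derivation:
--- FIFO ---
  step 0: ref 1 -> FAULT, frames=[1,-] (faults so far: 1)
  step 1: ref 4 -> FAULT, frames=[1,4] (faults so far: 2)
  step 2: ref 2 -> FAULT, evict 1, frames=[2,4] (faults so far: 3)
  step 3: ref 4 -> HIT, frames=[2,4] (faults so far: 3)
  step 4: ref 2 -> HIT, frames=[2,4] (faults so far: 3)
  step 5: ref 4 -> HIT, frames=[2,4] (faults so far: 3)
  step 6: ref 5 -> FAULT, evict 4, frames=[2,5] (faults so far: 4)
  step 7: ref 4 -> FAULT, evict 2, frames=[4,5] (faults so far: 5)
  step 8: ref 2 -> FAULT, evict 5, frames=[4,2] (faults so far: 6)
  step 9: ref 4 -> HIT, frames=[4,2] (faults so far: 6)
  step 10: ref 4 -> HIT, frames=[4,2] (faults so far: 6)
  step 11: ref 2 -> HIT, frames=[4,2] (faults so far: 6)
  step 12: ref 2 -> HIT, frames=[4,2] (faults so far: 6)
  step 13: ref 5 -> FAULT, evict 4, frames=[5,2] (faults so far: 7)
  step 14: ref 2 -> HIT, frames=[5,2] (faults so far: 7)
  step 15: ref 5 -> HIT, frames=[5,2] (faults so far: 7)
  FIFO total faults: 7
--- LRU ---
  step 0: ref 1 -> FAULT, frames=[1,-] (faults so far: 1)
  step 1: ref 4 -> FAULT, frames=[1,4] (faults so far: 2)
  step 2: ref 2 -> FAULT, evict 1, frames=[2,4] (faults so far: 3)
  step 3: ref 4 -> HIT, frames=[2,4] (faults so far: 3)
  step 4: ref 2 -> HIT, frames=[2,4] (faults so far: 3)
  step 5: ref 4 -> HIT, frames=[2,4] (faults so far: 3)
  step 6: ref 5 -> FAULT, evict 2, frames=[5,4] (faults so far: 4)
  step 7: ref 4 -> HIT, frames=[5,4] (faults so far: 4)
  step 8: ref 2 -> FAULT, evict 5, frames=[2,4] (faults so far: 5)
  step 9: ref 4 -> HIT, frames=[2,4] (faults so far: 5)
  step 10: ref 4 -> HIT, frames=[2,4] (faults so far: 5)
  step 11: ref 2 -> HIT, frames=[2,4] (faults so far: 5)
  step 12: ref 2 -> HIT, frames=[2,4] (faults so far: 5)
  step 13: ref 5 -> FAULT, evict 4, frames=[2,5] (faults so far: 6)
  step 14: ref 2 -> HIT, frames=[2,5] (faults so far: 6)
  step 15: ref 5 -> HIT, frames=[2,5] (faults so far: 6)
  LRU total faults: 6
--- Optimal ---
  step 0: ref 1 -> FAULT, frames=[1,-] (faults so far: 1)
  step 1: ref 4 -> FAULT, frames=[1,4] (faults so far: 2)
  step 2: ref 2 -> FAULT, evict 1, frames=[2,4] (faults so far: 3)
  step 3: ref 4 -> HIT, frames=[2,4] (faults so far: 3)
  step 4: ref 2 -> HIT, frames=[2,4] (faults so far: 3)
  step 5: ref 4 -> HIT, frames=[2,4] (faults so far: 3)
  step 6: ref 5 -> FAULT, evict 2, frames=[5,4] (faults so far: 4)
  step 7: ref 4 -> HIT, frames=[5,4] (faults so far: 4)
  step 8: ref 2 -> FAULT, evict 5, frames=[2,4] (faults so far: 5)
  step 9: ref 4 -> HIT, frames=[2,4] (faults so far: 5)
  step 10: ref 4 -> HIT, frames=[2,4] (faults so far: 5)
  step 11: ref 2 -> HIT, frames=[2,4] (faults so far: 5)
  step 12: ref 2 -> HIT, frames=[2,4] (faults so far: 5)
  step 13: ref 5 -> FAULT, evict 4, frames=[2,5] (faults so far: 6)
  step 14: ref 2 -> HIT, frames=[2,5] (faults so far: 6)
  step 15: ref 5 -> HIT, frames=[2,5] (faults so far: 6)
  Optimal total faults: 6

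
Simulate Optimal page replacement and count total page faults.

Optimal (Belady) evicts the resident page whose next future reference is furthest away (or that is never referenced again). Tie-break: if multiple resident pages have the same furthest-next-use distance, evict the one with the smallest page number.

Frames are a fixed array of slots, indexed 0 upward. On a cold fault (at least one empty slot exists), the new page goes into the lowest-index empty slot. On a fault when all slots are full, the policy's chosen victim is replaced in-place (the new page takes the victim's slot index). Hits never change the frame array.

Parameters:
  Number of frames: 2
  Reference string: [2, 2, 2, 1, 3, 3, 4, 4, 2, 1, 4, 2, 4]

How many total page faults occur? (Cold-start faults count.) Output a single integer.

Answer: 6

Derivation:
Step 0: ref 2 → FAULT, frames=[2,-]
Step 1: ref 2 → HIT, frames=[2,-]
Step 2: ref 2 → HIT, frames=[2,-]
Step 3: ref 1 → FAULT, frames=[2,1]
Step 4: ref 3 → FAULT (evict 1), frames=[2,3]
Step 5: ref 3 → HIT, frames=[2,3]
Step 6: ref 4 → FAULT (evict 3), frames=[2,4]
Step 7: ref 4 → HIT, frames=[2,4]
Step 8: ref 2 → HIT, frames=[2,4]
Step 9: ref 1 → FAULT (evict 2), frames=[1,4]
Step 10: ref 4 → HIT, frames=[1,4]
Step 11: ref 2 → FAULT (evict 1), frames=[2,4]
Step 12: ref 4 → HIT, frames=[2,4]
Total faults: 6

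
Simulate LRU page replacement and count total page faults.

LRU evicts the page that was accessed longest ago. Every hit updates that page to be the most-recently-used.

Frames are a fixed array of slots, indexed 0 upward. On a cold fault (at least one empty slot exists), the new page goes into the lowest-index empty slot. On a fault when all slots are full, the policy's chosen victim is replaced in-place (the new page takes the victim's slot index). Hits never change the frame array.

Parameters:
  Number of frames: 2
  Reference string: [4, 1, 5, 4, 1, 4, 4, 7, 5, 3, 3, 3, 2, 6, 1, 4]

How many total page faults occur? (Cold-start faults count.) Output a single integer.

Step 0: ref 4 → FAULT, frames=[4,-]
Step 1: ref 1 → FAULT, frames=[4,1]
Step 2: ref 5 → FAULT (evict 4), frames=[5,1]
Step 3: ref 4 → FAULT (evict 1), frames=[5,4]
Step 4: ref 1 → FAULT (evict 5), frames=[1,4]
Step 5: ref 4 → HIT, frames=[1,4]
Step 6: ref 4 → HIT, frames=[1,4]
Step 7: ref 7 → FAULT (evict 1), frames=[7,4]
Step 8: ref 5 → FAULT (evict 4), frames=[7,5]
Step 9: ref 3 → FAULT (evict 7), frames=[3,5]
Step 10: ref 3 → HIT, frames=[3,5]
Step 11: ref 3 → HIT, frames=[3,5]
Step 12: ref 2 → FAULT (evict 5), frames=[3,2]
Step 13: ref 6 → FAULT (evict 3), frames=[6,2]
Step 14: ref 1 → FAULT (evict 2), frames=[6,1]
Step 15: ref 4 → FAULT (evict 6), frames=[4,1]
Total faults: 12

Answer: 12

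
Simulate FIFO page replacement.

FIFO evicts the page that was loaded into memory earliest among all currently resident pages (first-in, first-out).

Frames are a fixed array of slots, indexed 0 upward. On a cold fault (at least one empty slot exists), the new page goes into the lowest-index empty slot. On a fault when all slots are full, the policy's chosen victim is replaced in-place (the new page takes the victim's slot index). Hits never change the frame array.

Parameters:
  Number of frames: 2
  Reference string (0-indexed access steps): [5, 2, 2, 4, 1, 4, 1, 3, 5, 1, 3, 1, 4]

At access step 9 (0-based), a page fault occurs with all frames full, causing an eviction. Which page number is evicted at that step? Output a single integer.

Answer: 3

Derivation:
Step 0: ref 5 -> FAULT, frames=[5,-]
Step 1: ref 2 -> FAULT, frames=[5,2]
Step 2: ref 2 -> HIT, frames=[5,2]
Step 3: ref 4 -> FAULT, evict 5, frames=[4,2]
Step 4: ref 1 -> FAULT, evict 2, frames=[4,1]
Step 5: ref 4 -> HIT, frames=[4,1]
Step 6: ref 1 -> HIT, frames=[4,1]
Step 7: ref 3 -> FAULT, evict 4, frames=[3,1]
Step 8: ref 5 -> FAULT, evict 1, frames=[3,5]
Step 9: ref 1 -> FAULT, evict 3, frames=[1,5]
At step 9: evicted page 3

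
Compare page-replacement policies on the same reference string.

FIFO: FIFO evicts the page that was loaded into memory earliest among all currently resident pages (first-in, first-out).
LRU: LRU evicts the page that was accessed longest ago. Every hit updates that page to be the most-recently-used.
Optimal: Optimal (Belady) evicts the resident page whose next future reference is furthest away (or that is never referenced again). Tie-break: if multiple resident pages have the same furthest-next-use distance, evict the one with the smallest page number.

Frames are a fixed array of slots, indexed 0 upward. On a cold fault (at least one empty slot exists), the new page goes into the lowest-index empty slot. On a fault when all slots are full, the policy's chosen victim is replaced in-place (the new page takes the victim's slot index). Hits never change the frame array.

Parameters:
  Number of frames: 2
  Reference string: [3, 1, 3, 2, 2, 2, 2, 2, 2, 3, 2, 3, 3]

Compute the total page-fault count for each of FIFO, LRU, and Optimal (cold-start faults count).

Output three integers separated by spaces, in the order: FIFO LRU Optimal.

Answer: 4 3 3

Derivation:
--- FIFO ---
  step 0: ref 3 -> FAULT, frames=[3,-] (faults so far: 1)
  step 1: ref 1 -> FAULT, frames=[3,1] (faults so far: 2)
  step 2: ref 3 -> HIT, frames=[3,1] (faults so far: 2)
  step 3: ref 2 -> FAULT, evict 3, frames=[2,1] (faults so far: 3)
  step 4: ref 2 -> HIT, frames=[2,1] (faults so far: 3)
  step 5: ref 2 -> HIT, frames=[2,1] (faults so far: 3)
  step 6: ref 2 -> HIT, frames=[2,1] (faults so far: 3)
  step 7: ref 2 -> HIT, frames=[2,1] (faults so far: 3)
  step 8: ref 2 -> HIT, frames=[2,1] (faults so far: 3)
  step 9: ref 3 -> FAULT, evict 1, frames=[2,3] (faults so far: 4)
  step 10: ref 2 -> HIT, frames=[2,3] (faults so far: 4)
  step 11: ref 3 -> HIT, frames=[2,3] (faults so far: 4)
  step 12: ref 3 -> HIT, frames=[2,3] (faults so far: 4)
  FIFO total faults: 4
--- LRU ---
  step 0: ref 3 -> FAULT, frames=[3,-] (faults so far: 1)
  step 1: ref 1 -> FAULT, frames=[3,1] (faults so far: 2)
  step 2: ref 3 -> HIT, frames=[3,1] (faults so far: 2)
  step 3: ref 2 -> FAULT, evict 1, frames=[3,2] (faults so far: 3)
  step 4: ref 2 -> HIT, frames=[3,2] (faults so far: 3)
  step 5: ref 2 -> HIT, frames=[3,2] (faults so far: 3)
  step 6: ref 2 -> HIT, frames=[3,2] (faults so far: 3)
  step 7: ref 2 -> HIT, frames=[3,2] (faults so far: 3)
  step 8: ref 2 -> HIT, frames=[3,2] (faults so far: 3)
  step 9: ref 3 -> HIT, frames=[3,2] (faults so far: 3)
  step 10: ref 2 -> HIT, frames=[3,2] (faults so far: 3)
  step 11: ref 3 -> HIT, frames=[3,2] (faults so far: 3)
  step 12: ref 3 -> HIT, frames=[3,2] (faults so far: 3)
  LRU total faults: 3
--- Optimal ---
  step 0: ref 3 -> FAULT, frames=[3,-] (faults so far: 1)
  step 1: ref 1 -> FAULT, frames=[3,1] (faults so far: 2)
  step 2: ref 3 -> HIT, frames=[3,1] (faults so far: 2)
  step 3: ref 2 -> FAULT, evict 1, frames=[3,2] (faults so far: 3)
  step 4: ref 2 -> HIT, frames=[3,2] (faults so far: 3)
  step 5: ref 2 -> HIT, frames=[3,2] (faults so far: 3)
  step 6: ref 2 -> HIT, frames=[3,2] (faults so far: 3)
  step 7: ref 2 -> HIT, frames=[3,2] (faults so far: 3)
  step 8: ref 2 -> HIT, frames=[3,2] (faults so far: 3)
  step 9: ref 3 -> HIT, frames=[3,2] (faults so far: 3)
  step 10: ref 2 -> HIT, frames=[3,2] (faults so far: 3)
  step 11: ref 3 -> HIT, frames=[3,2] (faults so far: 3)
  step 12: ref 3 -> HIT, frames=[3,2] (faults so far: 3)
  Optimal total faults: 3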